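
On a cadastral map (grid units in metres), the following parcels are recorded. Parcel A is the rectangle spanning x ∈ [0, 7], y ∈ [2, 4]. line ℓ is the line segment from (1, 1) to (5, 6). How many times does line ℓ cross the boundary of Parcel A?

2

The segment meets the boundary at (1.8,2), (3.4,4).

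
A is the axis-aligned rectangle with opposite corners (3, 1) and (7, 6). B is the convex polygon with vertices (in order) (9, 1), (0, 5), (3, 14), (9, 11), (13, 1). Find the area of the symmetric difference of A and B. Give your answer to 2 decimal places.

|A| = 20, |B| = 96.5, |A∩B| = 12.8889.
|A △ B| = |A| + |B| − 2·|A∩B| = 20 + 96.5 − 25.7778 = 90.72.

90.72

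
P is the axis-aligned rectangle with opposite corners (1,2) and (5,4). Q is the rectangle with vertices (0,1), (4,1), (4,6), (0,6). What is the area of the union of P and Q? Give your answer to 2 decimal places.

22.00

By inclusion–exclusion:
Individual areas: |P| = 8, |Q| = 20.
|P∩Q|: x∈[1,4], y∈[2,4] → 3·2 = 6.
|P ∪ Q| = 28 − 6 = 22.00.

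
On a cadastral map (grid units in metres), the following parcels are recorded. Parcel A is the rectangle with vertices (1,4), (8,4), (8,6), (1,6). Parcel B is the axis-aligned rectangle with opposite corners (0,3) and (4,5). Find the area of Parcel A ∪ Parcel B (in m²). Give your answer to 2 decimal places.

19.00

By inclusion–exclusion:
Individual areas: |Parcel A| = 14, |Parcel B| = 8.
|Parcel A∩Parcel B|: x∈[1,4], y∈[4,5] → 3·1 = 3.
|Parcel A ∪ Parcel B| = 22 − 3 = 19.00.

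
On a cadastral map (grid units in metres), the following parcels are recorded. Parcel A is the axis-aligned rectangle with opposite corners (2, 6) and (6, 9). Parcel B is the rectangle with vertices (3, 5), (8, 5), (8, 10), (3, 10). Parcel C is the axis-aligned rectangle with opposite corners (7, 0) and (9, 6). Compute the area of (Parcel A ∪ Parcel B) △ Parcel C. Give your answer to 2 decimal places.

38.00

|Parcel A ∪ Parcel B| = 28.
|(Parcel A ∪ Parcel B) ∩ Parcel C| = 1.
|(Parcel A ∪ Parcel B) △ Parcel C| = 28 + 12 − 2 = 38.00.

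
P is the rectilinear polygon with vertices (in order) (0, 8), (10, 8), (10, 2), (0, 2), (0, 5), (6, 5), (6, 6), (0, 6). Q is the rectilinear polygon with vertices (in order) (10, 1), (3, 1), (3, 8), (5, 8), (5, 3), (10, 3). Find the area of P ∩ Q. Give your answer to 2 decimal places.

15.00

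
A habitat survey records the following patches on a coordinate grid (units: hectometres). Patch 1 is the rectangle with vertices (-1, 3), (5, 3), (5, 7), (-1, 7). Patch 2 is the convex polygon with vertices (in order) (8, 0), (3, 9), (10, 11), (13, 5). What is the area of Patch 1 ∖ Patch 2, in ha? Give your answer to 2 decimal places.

23.29

|Patch 1| = 24, |Patch 1∩Patch 2| = 0.7111.
|Patch 1 ∖ Patch 2| = |Patch 1| − |Patch 1∩Patch 2| = 24 − 0.7111 = 23.29.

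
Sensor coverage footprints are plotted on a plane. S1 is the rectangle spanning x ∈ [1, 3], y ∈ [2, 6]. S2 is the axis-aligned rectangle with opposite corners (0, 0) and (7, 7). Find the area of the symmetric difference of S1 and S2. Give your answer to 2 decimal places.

|S1∩S2|: x∈[1,3], y∈[2,6] → 2·4 = 8.
|S1 △ S2| = |S1| + |S2| − 2·|S1∩S2| = 8 + 49 − 16 = 41.00.

41.00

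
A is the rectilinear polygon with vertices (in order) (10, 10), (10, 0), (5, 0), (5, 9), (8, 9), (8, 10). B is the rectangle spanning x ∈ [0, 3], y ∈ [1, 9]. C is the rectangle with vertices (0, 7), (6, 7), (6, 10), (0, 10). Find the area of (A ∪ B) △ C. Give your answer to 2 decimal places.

|A ∪ B| = 71.
|(A ∪ B) ∩ C| = 8.
|(A ∪ B) △ C| = 71 + 18 − 16 = 73.00.

73.00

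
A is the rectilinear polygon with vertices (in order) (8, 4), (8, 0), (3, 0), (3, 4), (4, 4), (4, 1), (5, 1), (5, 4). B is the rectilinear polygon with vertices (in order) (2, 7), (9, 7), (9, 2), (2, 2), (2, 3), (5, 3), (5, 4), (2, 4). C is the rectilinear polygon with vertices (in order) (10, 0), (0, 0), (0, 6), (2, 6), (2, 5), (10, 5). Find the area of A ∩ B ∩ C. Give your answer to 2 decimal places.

7.00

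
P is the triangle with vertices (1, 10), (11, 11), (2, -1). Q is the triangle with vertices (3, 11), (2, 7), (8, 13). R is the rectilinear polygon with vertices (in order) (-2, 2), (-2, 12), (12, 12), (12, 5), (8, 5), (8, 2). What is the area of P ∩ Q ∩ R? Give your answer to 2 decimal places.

4.11

The intersection is the polygon with vertices (2,7), (2.795,10.18), (5.444,10.444).
By the shoelace formula its area is 4.11.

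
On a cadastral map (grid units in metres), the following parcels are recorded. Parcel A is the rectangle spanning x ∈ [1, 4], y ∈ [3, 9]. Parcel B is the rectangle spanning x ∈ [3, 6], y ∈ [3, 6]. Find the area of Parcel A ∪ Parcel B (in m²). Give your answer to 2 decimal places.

24.00

By inclusion–exclusion:
Individual areas: |Parcel A| = 18, |Parcel B| = 9.
|Parcel A∩Parcel B|: x∈[3,4], y∈[3,6] → 1·3 = 3.
|Parcel A ∪ Parcel B| = 27 − 3 = 24.00.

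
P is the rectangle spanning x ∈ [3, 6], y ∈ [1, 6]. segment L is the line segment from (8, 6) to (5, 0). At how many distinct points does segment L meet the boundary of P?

The segment meets the boundary at (5.5,1), (6,2).

2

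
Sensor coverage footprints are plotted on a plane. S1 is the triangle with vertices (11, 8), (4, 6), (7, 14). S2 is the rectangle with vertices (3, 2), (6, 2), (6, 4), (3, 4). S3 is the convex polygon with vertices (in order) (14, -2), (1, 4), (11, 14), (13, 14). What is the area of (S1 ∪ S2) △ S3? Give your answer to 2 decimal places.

98.51

|S1 ∪ S2| = 31.
|(S1 ∪ S2) ∩ S3| = 21.7436.
|(S1 ∪ S2) △ S3| = 31 + 111 − 43.4872 = 98.51.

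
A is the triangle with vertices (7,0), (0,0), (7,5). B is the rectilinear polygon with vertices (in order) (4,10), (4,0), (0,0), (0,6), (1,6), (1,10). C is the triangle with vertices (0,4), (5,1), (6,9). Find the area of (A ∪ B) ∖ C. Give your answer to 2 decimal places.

|A ∪ B| = 47.7857.
|(A ∪ B) ∩ C| = 13.8347.
|(A ∪ B) ∖ C| = 47.7857 − 13.8347 = 33.95.

33.95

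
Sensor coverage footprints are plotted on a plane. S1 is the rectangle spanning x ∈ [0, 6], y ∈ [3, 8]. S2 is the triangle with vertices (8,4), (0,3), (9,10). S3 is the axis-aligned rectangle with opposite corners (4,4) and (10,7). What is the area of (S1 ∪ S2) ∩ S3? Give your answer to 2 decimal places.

The region (S1 ∪ S2) ∩ S3 is the polygon with vertices (8,4), (4,4), (4,7), (8.5,7).
By the shoelace formula its area is 12.75.

12.75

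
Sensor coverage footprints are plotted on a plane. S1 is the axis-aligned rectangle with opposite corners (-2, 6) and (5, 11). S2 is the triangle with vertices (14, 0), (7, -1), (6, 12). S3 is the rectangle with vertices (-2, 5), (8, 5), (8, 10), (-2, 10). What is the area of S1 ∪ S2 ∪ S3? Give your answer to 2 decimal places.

95.06

By inclusion–exclusion:
Individual areas: |S1| = 35, |S2| = 46, |S3| = 50.
|S1∩S2| = 0.
|S1∩S3|: x∈[-2,5], y∈[6,10] → 7·4 = 28.
|S2∩S3| = 7.9359.
|S1∩S2∩S3| = 0.
|S1 ∪ S2 ∪ S3| = 131 − 35.9359 + 0 = 95.06.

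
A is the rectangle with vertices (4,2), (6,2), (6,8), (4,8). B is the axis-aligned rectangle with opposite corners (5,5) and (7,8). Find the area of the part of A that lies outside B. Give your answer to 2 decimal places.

9.00

|A∩B|: x∈[5,6], y∈[5,8] → 1·3 = 3.
|A| = 12.
|A ∖ B| = |A| − |A∩B| = 12 − 3 = 9.00.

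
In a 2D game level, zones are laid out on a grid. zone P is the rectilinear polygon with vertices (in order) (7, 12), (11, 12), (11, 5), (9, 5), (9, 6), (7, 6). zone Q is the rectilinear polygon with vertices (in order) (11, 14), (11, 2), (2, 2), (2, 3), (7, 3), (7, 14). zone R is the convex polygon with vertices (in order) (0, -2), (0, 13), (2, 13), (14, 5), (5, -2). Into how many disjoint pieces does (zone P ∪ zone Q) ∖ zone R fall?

2

(zone P ∪ zone Q) ∖ zone R splits into 2 disjoint pieces (area 0.2857, area 22.6667).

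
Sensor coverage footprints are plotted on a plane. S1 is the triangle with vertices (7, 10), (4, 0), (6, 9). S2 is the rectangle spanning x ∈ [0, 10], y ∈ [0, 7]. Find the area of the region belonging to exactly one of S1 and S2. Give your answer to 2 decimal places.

|S1| = 3.5, |S2| = 70, |S1∩S2| = 1.9056.
|S1 △ S2| = |S1| + |S2| − 2·|S1∩S2| = 3.5 + 70 − 3.8111 = 69.69.

69.69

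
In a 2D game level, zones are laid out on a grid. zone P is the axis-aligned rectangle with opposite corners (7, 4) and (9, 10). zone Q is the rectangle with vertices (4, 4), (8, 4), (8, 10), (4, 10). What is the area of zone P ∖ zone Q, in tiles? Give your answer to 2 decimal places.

|zone P∩zone Q|: x∈[7,8], y∈[4,10] → 1·6 = 6.
|zone P| = 12.
|zone P ∖ zone Q| = |zone P| − |zone P∩zone Q| = 12 − 6 = 6.00.

6.00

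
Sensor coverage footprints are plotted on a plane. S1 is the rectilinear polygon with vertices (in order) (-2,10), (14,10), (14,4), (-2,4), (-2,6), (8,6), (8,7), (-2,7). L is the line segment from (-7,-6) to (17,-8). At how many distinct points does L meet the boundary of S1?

0

The segment lies entirely outside S1 and never meets its boundary.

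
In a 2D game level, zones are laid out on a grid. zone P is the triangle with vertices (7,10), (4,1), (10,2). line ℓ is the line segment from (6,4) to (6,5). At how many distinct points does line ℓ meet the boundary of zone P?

The segment lies entirely inside zone P and never meets its boundary.

0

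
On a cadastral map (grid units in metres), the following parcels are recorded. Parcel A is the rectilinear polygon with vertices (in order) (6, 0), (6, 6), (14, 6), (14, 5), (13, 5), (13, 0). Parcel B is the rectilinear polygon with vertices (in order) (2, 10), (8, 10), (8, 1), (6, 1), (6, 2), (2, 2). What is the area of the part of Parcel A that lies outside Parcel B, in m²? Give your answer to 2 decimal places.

|Parcel A| = 43, |Parcel A∩Parcel B| = 10.
|Parcel A ∖ Parcel B| = |Parcel A| − |Parcel A∩Parcel B| = 43 − 10 = 33.00.

33.00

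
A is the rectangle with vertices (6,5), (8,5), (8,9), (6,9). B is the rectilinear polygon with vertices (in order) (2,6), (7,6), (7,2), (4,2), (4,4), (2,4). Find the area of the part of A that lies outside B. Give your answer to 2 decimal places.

7.00

|A| = 8, |A∩B| = 1.
|A ∖ B| = |A| − |A∩B| = 8 − 1 = 7.00.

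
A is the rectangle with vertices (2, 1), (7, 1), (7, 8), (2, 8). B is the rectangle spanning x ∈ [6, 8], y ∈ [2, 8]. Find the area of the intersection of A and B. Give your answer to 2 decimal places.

6.00

|A∩B|: x∈[6,7], y∈[2,8] → 1·6 = 6.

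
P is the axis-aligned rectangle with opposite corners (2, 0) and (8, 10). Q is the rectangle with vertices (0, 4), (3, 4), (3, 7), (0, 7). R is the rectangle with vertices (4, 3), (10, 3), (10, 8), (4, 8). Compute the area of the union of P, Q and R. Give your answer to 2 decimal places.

76.00

By inclusion–exclusion:
Individual areas: |P| = 60, |Q| = 9, |R| = 30.
|P∩Q|: x∈[2,3], y∈[4,7] → 1·3 = 3.
|P∩R|: x∈[4,8], y∈[3,8] → 4·5 = 20.
|Q∩R| = 0 (no overlap).
|P∩Q∩R| = 0.
|P ∪ Q ∪ R| = 99 − 23 + 0 = 76.00.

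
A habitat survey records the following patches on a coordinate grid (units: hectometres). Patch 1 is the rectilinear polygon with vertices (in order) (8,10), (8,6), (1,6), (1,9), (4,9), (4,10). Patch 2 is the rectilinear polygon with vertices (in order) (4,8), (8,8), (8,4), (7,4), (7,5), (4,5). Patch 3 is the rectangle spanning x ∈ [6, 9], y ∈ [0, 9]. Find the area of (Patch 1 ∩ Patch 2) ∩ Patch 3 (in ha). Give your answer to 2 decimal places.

The region (Patch 1 ∩ Patch 2) ∩ Patch 3 is the polygon with vertices (6,6), (6,8), (8,8), (8,6).
By the shoelace formula its area is 4.00.

4.00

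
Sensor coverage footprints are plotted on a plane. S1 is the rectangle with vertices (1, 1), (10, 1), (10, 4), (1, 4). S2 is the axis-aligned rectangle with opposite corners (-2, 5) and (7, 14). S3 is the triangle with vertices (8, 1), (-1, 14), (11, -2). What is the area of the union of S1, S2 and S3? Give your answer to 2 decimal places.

By inclusion–exclusion:
Individual areas: |S1| = 27, |S2| = 81, |S3| = 6.
|S1∩S2| = 0 (no overlap).
|S1∩S3| = 1.9904.
|S2∩S3| = 2.3365.
|S1∩S2∩S3| = 0.
|S1 ∪ S2 ∪ S3| = 114 − 4.3269 + 0 = 109.67.

109.67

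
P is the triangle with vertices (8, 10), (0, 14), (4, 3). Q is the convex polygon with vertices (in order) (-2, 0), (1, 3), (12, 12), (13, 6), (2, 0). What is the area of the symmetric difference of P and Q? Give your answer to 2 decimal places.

|P| = 36, |Q| = 63, |P∩Q| = 4.0771.
|P △ Q| = |P| + |Q| − 2·|P∩Q| = 36 + 63 − 8.1541 = 90.85.

90.85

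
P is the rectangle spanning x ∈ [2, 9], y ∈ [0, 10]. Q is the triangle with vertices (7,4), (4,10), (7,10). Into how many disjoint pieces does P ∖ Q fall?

1

P ∖ Q is a single connected region.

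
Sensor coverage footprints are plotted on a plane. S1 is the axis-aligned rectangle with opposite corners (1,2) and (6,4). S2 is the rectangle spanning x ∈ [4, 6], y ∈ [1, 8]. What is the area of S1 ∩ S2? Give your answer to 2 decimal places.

|S1∩S2|: x∈[4,6], y∈[2,4] → 2·2 = 4.

4.00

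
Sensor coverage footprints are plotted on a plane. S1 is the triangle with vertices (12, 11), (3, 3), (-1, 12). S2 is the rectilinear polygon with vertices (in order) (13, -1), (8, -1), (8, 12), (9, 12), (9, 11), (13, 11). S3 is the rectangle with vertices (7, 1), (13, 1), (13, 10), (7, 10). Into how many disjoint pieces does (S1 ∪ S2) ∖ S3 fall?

(S1 ∪ S2) ∖ S3 splits into 2 disjoint pieces (area 52.1197, area 10).

2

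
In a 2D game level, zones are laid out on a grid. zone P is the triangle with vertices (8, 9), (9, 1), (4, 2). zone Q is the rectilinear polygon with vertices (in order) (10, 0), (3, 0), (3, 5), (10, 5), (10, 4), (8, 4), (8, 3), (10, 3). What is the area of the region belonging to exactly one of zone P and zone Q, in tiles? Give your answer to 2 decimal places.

26.02

|zone P| = 19.5, |zone Q| = 33, |zone P∩zone Q| = 13.2411.
|zone P △ zone Q| = |zone P| + |zone Q| − 2·|zone P∩zone Q| = 19.5 + 33 − 26.4821 = 26.02.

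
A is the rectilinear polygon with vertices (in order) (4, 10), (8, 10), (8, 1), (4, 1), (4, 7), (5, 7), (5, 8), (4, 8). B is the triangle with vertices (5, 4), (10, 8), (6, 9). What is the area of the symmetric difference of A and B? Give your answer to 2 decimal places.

|A| = 35, |B| = 10.5, |A∩B| = 8.4.
|A △ B| = |A| + |B| − 2·|A∩B| = 35 + 10.5 − 16.8 = 28.70.

28.70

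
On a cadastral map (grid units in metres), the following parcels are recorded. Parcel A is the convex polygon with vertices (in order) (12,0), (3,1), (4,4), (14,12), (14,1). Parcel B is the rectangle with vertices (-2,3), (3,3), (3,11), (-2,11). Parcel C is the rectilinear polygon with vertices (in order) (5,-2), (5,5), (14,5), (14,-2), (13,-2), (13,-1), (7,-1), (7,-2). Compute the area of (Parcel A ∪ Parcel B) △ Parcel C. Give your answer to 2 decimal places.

|Parcel A ∪ Parcel B| = 117.
|(Parcel A ∪ Parcel B) ∩ Parcel C| = 41.2528.
|(Parcel A ∪ Parcel B) △ Parcel C| = 117 + 57 − 82.5056 = 91.49.

91.49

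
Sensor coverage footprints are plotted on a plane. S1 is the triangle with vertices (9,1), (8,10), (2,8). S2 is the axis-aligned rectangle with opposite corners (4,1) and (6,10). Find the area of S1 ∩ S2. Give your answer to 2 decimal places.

8.00

The intersection is the polygon with vertices (6,9.333), (6,4), (4,6), (4,8.667).
By the shoelace formula its area is 8.00.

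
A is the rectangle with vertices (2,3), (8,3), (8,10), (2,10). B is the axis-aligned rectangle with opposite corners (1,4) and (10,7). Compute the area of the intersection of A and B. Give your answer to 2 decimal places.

|A∩B|: x∈[2,8], y∈[4,7] → 6·3 = 18.

18.00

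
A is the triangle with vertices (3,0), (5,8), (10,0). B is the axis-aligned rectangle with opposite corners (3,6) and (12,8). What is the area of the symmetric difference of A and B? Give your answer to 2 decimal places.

|A| = 28, |B| = 18, |A∩B| = 1.75.
|A △ B| = |A| + |B| − 2·|A∩B| = 28 + 18 − 3.5 = 42.50.

42.50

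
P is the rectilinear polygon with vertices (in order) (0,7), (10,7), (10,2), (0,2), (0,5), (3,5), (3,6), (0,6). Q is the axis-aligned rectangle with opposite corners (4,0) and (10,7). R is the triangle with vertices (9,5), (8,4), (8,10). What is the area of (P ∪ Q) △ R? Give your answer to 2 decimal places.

|P ∪ Q| = 59.
|(P ∪ Q) ∩ R| = 2.1.
|(P ∪ Q) △ R| = 59 + 3 − 4.2 = 57.80.

57.80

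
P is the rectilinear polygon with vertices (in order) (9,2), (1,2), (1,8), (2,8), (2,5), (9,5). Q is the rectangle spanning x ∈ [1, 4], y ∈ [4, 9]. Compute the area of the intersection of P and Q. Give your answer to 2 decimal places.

The intersection is the polygon with vertices (1,8), (2,8), (2,5), (4,5), (4,4), (1,4).
By the shoelace formula its area is 6.00.

6.00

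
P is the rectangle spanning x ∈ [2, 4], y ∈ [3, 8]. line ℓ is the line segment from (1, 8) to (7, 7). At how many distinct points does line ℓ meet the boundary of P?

The segment meets the boundary at (4,7.5), (2,7.833).

2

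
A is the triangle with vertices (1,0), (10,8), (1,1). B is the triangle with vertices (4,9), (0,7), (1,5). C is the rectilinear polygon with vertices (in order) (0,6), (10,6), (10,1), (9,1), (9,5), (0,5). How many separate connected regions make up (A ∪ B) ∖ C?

3

(A ∪ B) ∖ C splits into 3 disjoint pieces (area 3.7768, area 0.3214, area 4.375).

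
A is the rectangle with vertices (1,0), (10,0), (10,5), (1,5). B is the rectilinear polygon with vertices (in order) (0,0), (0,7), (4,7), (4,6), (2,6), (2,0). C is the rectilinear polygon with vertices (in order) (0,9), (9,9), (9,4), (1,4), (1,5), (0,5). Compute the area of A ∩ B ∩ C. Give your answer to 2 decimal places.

1.00

The intersection is the polygon with vertices (2,5), (2,4), (1,4), (1,5).
By the shoelace formula its area is 1.00.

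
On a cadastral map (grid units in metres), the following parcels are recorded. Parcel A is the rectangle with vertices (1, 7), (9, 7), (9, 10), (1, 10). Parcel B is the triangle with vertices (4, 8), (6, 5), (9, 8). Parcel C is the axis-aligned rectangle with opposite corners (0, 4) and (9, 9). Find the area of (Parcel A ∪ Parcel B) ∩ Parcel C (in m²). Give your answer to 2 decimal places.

The region (Parcel A ∪ Parcel B) ∩ Parcel C is the polygon with vertices (8,7), (6,5), (4.667,7), (1,7), (1,9), (9,9), (9,8), (9,7).
By the shoelace formula its area is 19.33.

19.33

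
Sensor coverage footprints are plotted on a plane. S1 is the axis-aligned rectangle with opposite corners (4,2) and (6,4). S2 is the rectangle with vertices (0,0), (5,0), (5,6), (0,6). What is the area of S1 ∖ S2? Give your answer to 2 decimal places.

|S1∩S2|: x∈[4,5], y∈[2,4] → 1·2 = 2.
|S1| = 4.
|S1 ∖ S2| = |S1| − |S1∩S2| = 4 − 2 = 2.00.

2.00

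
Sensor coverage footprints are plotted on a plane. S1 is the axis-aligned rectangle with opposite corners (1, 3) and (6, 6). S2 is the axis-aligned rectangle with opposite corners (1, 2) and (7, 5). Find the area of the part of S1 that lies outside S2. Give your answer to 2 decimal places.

5.00

|S1∩S2|: x∈[1,6], y∈[3,5] → 5·2 = 10.
|S1| = 15.
|S1 ∖ S2| = |S1| − |S1∩S2| = 15 − 10 = 5.00.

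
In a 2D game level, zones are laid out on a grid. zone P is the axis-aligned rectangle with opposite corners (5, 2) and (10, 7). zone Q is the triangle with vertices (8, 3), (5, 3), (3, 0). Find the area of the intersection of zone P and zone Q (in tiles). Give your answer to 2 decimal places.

The intersection is the polygon with vertices (5,2), (5,3), (8,3), (6.333,2).
By the shoelace formula its area is 2.17.

2.17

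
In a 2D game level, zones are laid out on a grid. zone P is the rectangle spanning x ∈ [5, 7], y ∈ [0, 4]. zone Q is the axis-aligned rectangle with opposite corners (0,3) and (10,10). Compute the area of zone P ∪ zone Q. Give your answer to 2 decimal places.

By inclusion–exclusion:
Individual areas: |zone P| = 8, |zone Q| = 70.
|zone P∩zone Q|: x∈[5,7], y∈[3,4] → 2·1 = 2.
|zone P ∪ zone Q| = 78 − 2 = 76.00.

76.00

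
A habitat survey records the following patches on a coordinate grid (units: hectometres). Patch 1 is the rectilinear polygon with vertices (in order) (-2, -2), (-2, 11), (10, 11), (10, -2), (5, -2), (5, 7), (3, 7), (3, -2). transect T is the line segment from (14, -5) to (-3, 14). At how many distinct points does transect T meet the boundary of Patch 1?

The segment meets the boundary at (-0.316,11), (3.263,7), (10,-0.529), (5,5.059).

4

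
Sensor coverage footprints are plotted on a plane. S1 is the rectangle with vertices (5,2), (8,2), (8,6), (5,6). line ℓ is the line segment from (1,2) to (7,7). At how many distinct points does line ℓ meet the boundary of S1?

The segment meets the boundary at (5.8,6), (5,5.333).

2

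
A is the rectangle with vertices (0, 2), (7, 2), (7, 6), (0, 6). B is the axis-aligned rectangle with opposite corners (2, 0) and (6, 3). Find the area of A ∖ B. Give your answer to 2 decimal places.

|A∩B|: x∈[2,6], y∈[2,3] → 4·1 = 4.
|A| = 28.
|A ∖ B| = |A| − |A∩B| = 28 − 4 = 24.00.

24.00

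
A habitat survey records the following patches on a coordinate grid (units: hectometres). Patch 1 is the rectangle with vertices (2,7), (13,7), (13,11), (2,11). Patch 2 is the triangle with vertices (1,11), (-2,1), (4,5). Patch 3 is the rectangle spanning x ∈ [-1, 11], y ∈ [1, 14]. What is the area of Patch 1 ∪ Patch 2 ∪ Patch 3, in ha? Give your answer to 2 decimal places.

By inclusion–exclusion:
Individual areas: |Patch 1| = 44, |Patch 2| = 24, |Patch 3| = 156.
|Patch 1∩Patch 2| = 1.
|Patch 1∩Patch 3|: x∈[2,11], y∈[7,11] → 9·4 = 36.
|Patch 2∩Patch 3| = 22.6667.
|Patch 1∩Patch 2∩Patch 3| = 1.
|Patch 1 ∪ Patch 2 ∪ Patch 3| = 224 − 59.6667 + 1 = 165.33.

165.33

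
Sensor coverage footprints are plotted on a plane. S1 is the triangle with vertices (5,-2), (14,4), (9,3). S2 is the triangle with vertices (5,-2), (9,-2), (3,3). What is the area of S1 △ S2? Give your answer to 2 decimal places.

18.43

|S1| = 10.5, |S2| = 10, |S1∩S2| = 1.037.
|S1 △ S2| = |S1| + |S2| − 2·|S1∩S2| = 10.5 + 10 − 2.0741 = 18.43.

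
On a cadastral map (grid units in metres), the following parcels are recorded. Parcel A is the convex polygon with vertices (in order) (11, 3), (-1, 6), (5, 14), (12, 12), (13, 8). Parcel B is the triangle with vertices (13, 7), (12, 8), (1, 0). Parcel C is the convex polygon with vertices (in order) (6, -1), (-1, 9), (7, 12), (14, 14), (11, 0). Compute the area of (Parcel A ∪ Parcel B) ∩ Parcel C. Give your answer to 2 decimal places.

|Parcel A ∪ Parcel B| = 98.7913.
|(Parcel A ∪ Parcel B) ∩ Parcel C| = 85.64.

85.64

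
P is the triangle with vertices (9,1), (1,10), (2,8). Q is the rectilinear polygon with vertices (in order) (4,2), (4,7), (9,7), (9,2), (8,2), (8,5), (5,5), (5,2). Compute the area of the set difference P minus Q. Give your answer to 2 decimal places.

|P| = 3.5, |P∩Q| = 0.6806.
|P ∖ Q| = |P| − |P∩Q| = 3.5 − 0.6806 = 2.82.

2.82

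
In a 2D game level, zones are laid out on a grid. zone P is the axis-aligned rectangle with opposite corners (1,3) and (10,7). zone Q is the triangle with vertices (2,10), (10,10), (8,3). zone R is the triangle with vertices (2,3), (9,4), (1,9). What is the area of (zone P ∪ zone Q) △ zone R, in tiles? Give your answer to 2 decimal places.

|zone P ∪ zone Q| = 54.8571.
|(zone P ∪ zone Q) ∩ zone R| = 18.6333.
|(zone P ∪ zone Q) △ zone R| = 54.8571 + 21.5 − 37.2667 = 39.09.

39.09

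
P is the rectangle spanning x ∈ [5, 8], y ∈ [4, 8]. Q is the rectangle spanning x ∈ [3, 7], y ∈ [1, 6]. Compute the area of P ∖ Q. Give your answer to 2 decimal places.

|P∩Q|: x∈[5,7], y∈[4,6] → 2·2 = 4.
|P| = 12.
|P ∖ Q| = |P| − |P∩Q| = 12 − 4 = 8.00.

8.00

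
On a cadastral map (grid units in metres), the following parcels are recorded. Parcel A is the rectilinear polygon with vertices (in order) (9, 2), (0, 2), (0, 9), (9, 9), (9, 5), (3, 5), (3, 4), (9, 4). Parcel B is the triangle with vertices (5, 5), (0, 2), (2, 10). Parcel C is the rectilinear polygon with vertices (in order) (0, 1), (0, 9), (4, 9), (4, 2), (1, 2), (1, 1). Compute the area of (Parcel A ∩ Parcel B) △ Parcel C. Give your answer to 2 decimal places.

15.26

|Parcel A ∩ Parcel B| = 15.4083.
|(Parcel A ∩ Parcel B) ∩ Parcel C| = 14.575.
|(Parcel A ∩ Parcel B) △ Parcel C| = 15.4083 + 29 − 29.15 = 15.26.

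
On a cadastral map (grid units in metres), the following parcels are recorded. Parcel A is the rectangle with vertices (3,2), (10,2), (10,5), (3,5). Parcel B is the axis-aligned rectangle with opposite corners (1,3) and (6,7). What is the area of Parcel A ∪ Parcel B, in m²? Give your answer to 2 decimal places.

By inclusion–exclusion:
Individual areas: |Parcel A| = 21, |Parcel B| = 20.
|Parcel A∩Parcel B|: x∈[3,6], y∈[3,5] → 3·2 = 6.
|Parcel A ∪ Parcel B| = 41 − 6 = 35.00.

35.00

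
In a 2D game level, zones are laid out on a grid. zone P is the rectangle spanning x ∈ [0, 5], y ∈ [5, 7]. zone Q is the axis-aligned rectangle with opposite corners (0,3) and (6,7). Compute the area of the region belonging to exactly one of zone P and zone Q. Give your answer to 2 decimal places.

|zone P∩zone Q|: x∈[0,5], y∈[5,7] → 5·2 = 10.
|zone P △ zone Q| = |zone P| + |zone Q| − 2·|zone P∩zone Q| = 10 + 24 − 20 = 14.00.

14.00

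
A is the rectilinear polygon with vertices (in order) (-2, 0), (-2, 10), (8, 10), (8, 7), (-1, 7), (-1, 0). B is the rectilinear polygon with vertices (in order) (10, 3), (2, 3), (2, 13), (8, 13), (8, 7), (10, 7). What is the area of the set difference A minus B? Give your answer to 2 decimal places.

|A| = 37, |A∩B| = 18.
|A ∖ B| = |A| − |A∩B| = 37 − 18 = 19.00.

19.00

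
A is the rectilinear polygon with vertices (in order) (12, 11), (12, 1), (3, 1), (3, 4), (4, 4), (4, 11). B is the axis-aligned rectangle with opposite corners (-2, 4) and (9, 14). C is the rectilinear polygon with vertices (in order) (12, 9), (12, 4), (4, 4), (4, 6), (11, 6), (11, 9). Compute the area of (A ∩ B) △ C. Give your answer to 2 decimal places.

|A ∩ B| = 35.
|(A ∩ B) ∩ C| = 10.
|(A ∩ B) △ C| = 35 + 19 − 20 = 34.00.

34.00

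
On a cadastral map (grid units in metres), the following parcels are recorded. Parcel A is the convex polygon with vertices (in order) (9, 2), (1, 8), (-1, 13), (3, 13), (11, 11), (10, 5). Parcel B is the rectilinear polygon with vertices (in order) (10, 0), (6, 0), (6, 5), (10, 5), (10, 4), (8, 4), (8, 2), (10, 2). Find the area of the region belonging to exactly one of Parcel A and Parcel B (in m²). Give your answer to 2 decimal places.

|Parcel A| = 75.5, |Parcel B| = 16, |Parcel A∩Parcel B| = 4.8333.
|Parcel A △ Parcel B| = |Parcel A| + |Parcel B| − 2·|Parcel A∩Parcel B| = 75.5 + 16 − 9.6667 = 81.83.

81.83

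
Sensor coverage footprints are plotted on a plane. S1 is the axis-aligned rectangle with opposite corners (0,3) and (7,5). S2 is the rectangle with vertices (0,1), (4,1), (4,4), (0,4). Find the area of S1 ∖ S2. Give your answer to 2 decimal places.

10.00

|S1∩S2|: x∈[0,4], y∈[3,4] → 4·1 = 4.
|S1| = 14.
|S1 ∖ S2| = |S1| − |S1∩S2| = 14 − 4 = 10.00.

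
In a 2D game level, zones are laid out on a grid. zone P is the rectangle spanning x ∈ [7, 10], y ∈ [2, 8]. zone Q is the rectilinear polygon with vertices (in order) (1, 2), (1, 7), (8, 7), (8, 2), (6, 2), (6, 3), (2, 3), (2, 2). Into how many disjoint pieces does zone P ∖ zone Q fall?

zone P ∖ zone Q is a single connected region.

1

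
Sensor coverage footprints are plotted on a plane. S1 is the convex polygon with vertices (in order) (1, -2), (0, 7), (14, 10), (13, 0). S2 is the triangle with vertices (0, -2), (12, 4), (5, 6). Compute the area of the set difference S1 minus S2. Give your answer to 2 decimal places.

|S1| = 123.5, |S1∩S2| = 32.5576.
|S1 ∖ S2| = |S1| − |S1∩S2| = 123.5 − 32.5576 = 90.94.

90.94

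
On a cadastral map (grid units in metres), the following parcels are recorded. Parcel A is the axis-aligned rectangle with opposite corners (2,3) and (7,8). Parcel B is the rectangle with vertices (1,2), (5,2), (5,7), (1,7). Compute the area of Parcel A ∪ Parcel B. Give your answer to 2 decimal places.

33.00

By inclusion–exclusion:
Individual areas: |Parcel A| = 25, |Parcel B| = 20.
|Parcel A∩Parcel B|: x∈[2,5], y∈[3,7] → 3·4 = 12.
|Parcel A ∪ Parcel B| = 45 − 12 = 33.00.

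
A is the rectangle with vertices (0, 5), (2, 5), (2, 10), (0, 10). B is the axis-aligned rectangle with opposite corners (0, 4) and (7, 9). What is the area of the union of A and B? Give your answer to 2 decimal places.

By inclusion–exclusion:
Individual areas: |A| = 10, |B| = 35.
|A∩B|: x∈[0,2], y∈[5,9] → 2·4 = 8.
|A ∪ B| = 45 − 8 = 37.00.

37.00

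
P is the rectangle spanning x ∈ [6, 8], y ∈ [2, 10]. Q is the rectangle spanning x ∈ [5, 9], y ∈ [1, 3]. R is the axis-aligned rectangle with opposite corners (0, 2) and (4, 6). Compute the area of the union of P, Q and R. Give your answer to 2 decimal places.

By inclusion–exclusion:
Individual areas: |P| = 16, |Q| = 8, |R| = 16.
|P∩Q|: x∈[6,8], y∈[2,3] → 2·1 = 2.
|P∩R| = 0 (no overlap).
|Q∩R| = 0 (no overlap).
|P∩Q∩R| = 0.
|P ∪ Q ∪ R| = 40 − 2 + 0 = 38.00.

38.00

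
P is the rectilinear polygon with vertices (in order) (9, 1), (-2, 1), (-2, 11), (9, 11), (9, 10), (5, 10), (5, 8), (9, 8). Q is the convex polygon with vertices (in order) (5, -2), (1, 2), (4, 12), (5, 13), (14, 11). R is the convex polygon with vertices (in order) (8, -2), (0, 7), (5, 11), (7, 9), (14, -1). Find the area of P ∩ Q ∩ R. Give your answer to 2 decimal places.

42.70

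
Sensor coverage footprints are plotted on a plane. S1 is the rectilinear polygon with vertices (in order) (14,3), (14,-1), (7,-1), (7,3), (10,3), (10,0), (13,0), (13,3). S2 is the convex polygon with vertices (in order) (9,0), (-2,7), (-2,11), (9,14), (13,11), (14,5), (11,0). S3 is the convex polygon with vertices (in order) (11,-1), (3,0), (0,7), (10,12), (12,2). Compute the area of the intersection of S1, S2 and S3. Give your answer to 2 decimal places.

7.73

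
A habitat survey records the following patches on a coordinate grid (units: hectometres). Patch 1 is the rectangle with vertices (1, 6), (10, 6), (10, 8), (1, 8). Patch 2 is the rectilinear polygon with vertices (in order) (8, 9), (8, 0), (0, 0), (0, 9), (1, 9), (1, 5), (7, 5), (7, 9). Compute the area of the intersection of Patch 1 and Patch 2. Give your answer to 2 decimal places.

2.00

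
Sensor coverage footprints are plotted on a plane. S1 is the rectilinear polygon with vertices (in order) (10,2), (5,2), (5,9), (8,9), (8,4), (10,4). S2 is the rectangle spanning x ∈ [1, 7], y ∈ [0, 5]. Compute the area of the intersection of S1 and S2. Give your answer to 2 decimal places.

The intersection is the polygon with vertices (5,2), (5,5), (7,5), (7,2).
By the shoelace formula its area is 6.00.

6.00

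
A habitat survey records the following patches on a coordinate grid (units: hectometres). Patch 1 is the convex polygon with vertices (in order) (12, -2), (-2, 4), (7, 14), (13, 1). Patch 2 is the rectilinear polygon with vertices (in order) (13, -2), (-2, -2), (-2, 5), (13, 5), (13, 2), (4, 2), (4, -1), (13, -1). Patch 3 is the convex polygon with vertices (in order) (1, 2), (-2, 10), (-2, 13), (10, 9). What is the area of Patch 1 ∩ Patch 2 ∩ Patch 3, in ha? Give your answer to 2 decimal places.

The intersection is the polygon with vertices (4.857,5), (1.592,2.461), (0.681,2.851), (-0.125,5).
By the shoelace formula its area is 7.15.

7.15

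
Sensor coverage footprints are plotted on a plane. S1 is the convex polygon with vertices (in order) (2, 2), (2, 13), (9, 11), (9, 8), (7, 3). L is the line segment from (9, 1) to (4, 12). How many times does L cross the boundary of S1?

The segment meets the boundary at (7.511,4.277).

1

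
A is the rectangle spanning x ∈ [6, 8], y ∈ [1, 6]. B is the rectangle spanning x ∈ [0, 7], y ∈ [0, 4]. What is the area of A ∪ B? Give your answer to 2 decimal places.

By inclusion–exclusion:
Individual areas: |A| = 10, |B| = 28.
|A∩B|: x∈[6,7], y∈[1,4] → 1·3 = 3.
|A ∪ B| = 38 − 3 = 35.00.

35.00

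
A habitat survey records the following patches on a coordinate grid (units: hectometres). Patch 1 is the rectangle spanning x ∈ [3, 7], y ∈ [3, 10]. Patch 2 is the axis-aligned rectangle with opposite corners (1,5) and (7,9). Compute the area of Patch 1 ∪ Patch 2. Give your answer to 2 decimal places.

By inclusion–exclusion:
Individual areas: |Patch 1| = 28, |Patch 2| = 24.
|Patch 1∩Patch 2|: x∈[3,7], y∈[5,9] → 4·4 = 16.
|Patch 1 ∪ Patch 2| = 52 − 16 = 36.00.

36.00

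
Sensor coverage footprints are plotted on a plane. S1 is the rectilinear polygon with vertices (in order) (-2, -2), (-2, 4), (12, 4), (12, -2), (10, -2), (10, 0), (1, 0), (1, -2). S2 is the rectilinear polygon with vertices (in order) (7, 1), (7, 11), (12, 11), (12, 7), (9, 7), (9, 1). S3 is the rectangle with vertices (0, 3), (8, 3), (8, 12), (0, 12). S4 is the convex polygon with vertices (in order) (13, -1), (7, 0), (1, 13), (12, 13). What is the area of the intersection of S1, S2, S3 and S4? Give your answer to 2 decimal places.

The intersection is the polygon with vertices (8,4), (8,3), (7,3), (7,4).
By the shoelace formula its area is 1.00.

1.00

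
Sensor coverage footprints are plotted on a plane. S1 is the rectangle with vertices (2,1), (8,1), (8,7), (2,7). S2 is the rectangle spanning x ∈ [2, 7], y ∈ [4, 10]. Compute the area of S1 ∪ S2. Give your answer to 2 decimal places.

By inclusion–exclusion:
Individual areas: |S1| = 36, |S2| = 30.
|S1∩S2|: x∈[2,7], y∈[4,7] → 5·3 = 15.
|S1 ∪ S2| = 66 − 15 = 51.00.

51.00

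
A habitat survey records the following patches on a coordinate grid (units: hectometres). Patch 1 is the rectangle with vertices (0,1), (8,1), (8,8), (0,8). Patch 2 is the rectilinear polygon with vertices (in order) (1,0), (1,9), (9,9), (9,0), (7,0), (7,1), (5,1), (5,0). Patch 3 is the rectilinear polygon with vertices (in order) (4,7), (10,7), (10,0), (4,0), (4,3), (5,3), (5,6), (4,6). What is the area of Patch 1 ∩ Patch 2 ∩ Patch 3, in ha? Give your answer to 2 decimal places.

21.00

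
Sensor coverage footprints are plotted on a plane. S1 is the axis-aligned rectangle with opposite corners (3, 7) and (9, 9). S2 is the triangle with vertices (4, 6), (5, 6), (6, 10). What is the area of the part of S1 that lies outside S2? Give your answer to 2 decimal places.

11.00

|S1| = 12, |S1∩S2| = 1.
|S1 ∖ S2| = |S1| − |S1∩S2| = 12 − 1 = 11.00.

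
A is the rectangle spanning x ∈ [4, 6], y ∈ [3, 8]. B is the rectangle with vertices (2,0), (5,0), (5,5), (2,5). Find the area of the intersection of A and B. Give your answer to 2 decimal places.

2.00

|A∩B|: x∈[4,5], y∈[3,5] → 1·2 = 2.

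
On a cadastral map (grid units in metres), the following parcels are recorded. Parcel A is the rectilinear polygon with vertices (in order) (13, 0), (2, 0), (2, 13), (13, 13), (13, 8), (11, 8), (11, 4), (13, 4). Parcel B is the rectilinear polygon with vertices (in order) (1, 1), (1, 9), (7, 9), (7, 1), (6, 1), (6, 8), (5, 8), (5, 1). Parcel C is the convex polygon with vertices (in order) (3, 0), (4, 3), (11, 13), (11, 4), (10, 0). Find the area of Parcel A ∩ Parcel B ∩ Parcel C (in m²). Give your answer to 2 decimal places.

8.95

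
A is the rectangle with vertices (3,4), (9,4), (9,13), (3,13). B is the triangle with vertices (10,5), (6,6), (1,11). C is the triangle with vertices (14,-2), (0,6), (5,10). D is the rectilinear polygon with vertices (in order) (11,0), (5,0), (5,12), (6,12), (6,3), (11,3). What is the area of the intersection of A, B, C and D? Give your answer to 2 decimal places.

The intersection is the polygon with vertices (5,7), (5,8.333), (6,7.667), (6,6).
By the shoelace formula its area is 1.50.

1.50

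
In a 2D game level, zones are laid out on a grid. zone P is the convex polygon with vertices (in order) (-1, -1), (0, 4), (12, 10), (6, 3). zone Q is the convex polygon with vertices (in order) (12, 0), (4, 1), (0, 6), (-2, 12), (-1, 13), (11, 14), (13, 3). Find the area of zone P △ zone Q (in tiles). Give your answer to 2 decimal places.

|zone P| = 39.5, |zone Q| = 154, |zone P∩zone Q| = 27.0653.
|zone P △ zone Q| = |zone P| + |zone Q| − 2·|zone P∩zone Q| = 39.5 + 154 − 54.1306 = 139.37.

139.37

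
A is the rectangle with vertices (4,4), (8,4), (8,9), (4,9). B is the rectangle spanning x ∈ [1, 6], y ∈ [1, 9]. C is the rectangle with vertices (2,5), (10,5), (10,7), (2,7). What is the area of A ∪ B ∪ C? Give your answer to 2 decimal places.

By inclusion–exclusion:
Individual areas: |A| = 20, |B| = 40, |C| = 16.
|A∩B|: x∈[4,6], y∈[4,9] → 2·5 = 10.
|A∩C|: x∈[4,8], y∈[5,7] → 4·2 = 8.
|B∩C|: x∈[2,6], y∈[5,7] → 4·2 = 8.
|A∩B∩C| = 4.
|A ∪ B ∪ C| = 76 − 26 + 4 = 54.00.

54.00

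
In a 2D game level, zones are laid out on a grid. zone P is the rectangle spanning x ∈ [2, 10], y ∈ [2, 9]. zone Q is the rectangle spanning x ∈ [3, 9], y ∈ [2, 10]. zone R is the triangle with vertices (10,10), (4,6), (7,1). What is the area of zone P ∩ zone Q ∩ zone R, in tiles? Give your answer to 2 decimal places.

The intersection is the polygon with vertices (9,7), (7.333,2), (6.4,2), (4,6), (8.5,9), (9,9).
By the shoelace formula its area is 19.28.

19.28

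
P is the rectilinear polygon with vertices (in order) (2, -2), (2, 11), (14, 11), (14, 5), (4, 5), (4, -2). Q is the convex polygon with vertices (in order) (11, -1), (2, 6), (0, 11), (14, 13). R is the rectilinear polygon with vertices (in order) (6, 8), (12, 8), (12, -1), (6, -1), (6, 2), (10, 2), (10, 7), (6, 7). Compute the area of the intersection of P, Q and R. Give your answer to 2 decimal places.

10.00

The intersection is the polygon with vertices (10,5), (10,7), (6,7), (6,8), (12,8), (12,5).
By the shoelace formula its area is 10.00.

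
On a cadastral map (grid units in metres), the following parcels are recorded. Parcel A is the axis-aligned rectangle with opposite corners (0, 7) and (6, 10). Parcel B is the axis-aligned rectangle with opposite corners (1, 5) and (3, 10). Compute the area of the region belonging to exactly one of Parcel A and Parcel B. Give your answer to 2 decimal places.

|Parcel A∩Parcel B|: x∈[1,3], y∈[7,10] → 2·3 = 6.
|Parcel A △ Parcel B| = |Parcel A| + |Parcel B| − 2·|Parcel A∩Parcel B| = 18 + 10 − 12 = 16.00.

16.00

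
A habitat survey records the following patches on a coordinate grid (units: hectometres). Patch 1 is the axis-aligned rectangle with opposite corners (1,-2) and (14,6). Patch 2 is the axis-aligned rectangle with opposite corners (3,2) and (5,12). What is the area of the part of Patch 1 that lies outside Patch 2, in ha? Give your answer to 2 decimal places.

96.00

|Patch 1∩Patch 2|: x∈[3,5], y∈[2,6] → 2·4 = 8.
|Patch 1| = 104.
|Patch 1 ∖ Patch 2| = |Patch 1| − |Patch 1∩Patch 2| = 104 − 8 = 96.00.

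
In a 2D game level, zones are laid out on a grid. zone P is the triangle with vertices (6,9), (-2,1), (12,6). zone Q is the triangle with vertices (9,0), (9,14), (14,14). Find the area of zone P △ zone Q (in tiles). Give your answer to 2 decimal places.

63.90

|zone P| = 36, |zone Q| = 35, |zone P∩zone Q| = 3.5509.
|zone P △ zone Q| = |zone P| + |zone Q| − 2·|zone P∩zone Q| = 36 + 35 − 7.1018 = 63.90.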